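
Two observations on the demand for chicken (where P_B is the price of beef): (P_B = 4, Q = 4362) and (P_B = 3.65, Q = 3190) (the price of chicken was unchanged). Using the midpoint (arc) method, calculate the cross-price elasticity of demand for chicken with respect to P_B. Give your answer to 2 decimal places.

ΔQ_A = 3190 − 4362 = -1172; ΔP_B = 3.65 − 4 = -0.35.
Midpoints: Q̄_A = 3776.0, P̄_B = 3.83.
ε = (ΔQ_A/Q̄_A)/(ΔP_B/P̄_B) = (-1172/3776.0)/(-0.35/3.83) ≈ 3.39.
ε > 0: chicken and beef are substitutes.

3.39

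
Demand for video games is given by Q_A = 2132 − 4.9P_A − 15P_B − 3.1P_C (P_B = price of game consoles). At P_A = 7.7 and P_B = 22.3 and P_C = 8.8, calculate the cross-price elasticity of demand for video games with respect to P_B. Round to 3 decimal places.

-0.193

At P_A = 7.7 and P_B = 22.3 and P_C = 8.8: Q_A = 1732.49.
∂Q_A/∂P_B = -15.
ε = (∂Q_A/∂P_B)(P_B/Q_A) = -15 × (22.3/1732.49) ≈ -0.193.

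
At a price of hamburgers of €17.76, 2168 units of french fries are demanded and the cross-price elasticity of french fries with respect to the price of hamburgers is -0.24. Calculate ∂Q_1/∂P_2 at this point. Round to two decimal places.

-29.30

ε = (∂Q_1/∂P_2)·(P_2/Q_1) ⇒ ∂Q_1/∂P_2 = ε·Q_1/P_2 = -0.24 × 2168/17.76 ≈ -29.30.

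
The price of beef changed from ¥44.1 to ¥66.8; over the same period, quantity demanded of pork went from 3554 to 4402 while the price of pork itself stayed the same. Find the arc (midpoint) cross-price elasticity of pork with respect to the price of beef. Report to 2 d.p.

ΔQ_A = 4402 − 3554 = 848; ΔP_B = 66.8 − 44.1 = 22.7.
Midpoints: Q̄_A = 3978.0, P̄_B = 55.45.
ε = (ΔQ_A/Q̄_A)/(ΔP_B/P̄_B) = (848/3978.0)/(22.7/55.45) ≈ 0.52.
ε > 0: pork and beef are substitutes.

0.52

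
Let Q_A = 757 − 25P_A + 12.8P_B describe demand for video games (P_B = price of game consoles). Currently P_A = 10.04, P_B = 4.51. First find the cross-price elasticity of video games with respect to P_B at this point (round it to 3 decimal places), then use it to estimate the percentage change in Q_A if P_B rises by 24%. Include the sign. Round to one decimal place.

At P_A = 10.04, P_B = 4.51: Q_A = 563.728.
∂Q_A/∂P_B = 12.8.
ε = (∂Q_A/∂P_B)(P_B/Q_A) = 12.8000 × 4.51/563.728 ≈ 0.102.
%ΔQ_A ≈ ε × %ΔP_B = 0.102 × (24%) = 2.4%.

2.4%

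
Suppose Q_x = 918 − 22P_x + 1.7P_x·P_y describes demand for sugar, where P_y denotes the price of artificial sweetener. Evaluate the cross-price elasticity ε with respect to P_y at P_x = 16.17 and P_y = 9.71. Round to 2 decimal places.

0.32

At P_x = 16.17 and P_y = 9.71: Q_x = 829.178.
∂Q_x/∂P_y = 1.7P_x = 1.7(16.17) = 27.4890.
ε = (∂Q_x/∂P_y)(P_y/Q_x) = 27.4890 × (9.71/829.178) ≈ 0.32.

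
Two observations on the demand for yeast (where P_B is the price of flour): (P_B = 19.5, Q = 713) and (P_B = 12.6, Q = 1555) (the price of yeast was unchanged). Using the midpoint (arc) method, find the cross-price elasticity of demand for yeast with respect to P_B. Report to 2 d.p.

ΔQ_A = 1555 − 713 = 842; ΔP_B = 12.6 − 19.5 = -6.9.
Midpoints: Q̄_A = 1134.0, P̄_B = 16.05.
ε = (ΔQ_A/Q̄_A)/(ΔP_B/P̄_B) = (842/1134.0)/(-6.9/16.05) ≈ -1.73.

-1.73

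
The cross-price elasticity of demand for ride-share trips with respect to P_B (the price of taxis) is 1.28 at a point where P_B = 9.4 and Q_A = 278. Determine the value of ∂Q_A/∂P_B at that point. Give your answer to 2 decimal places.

ε = (∂Q_A/∂P_B)·(P_B/Q_A) ⇒ ∂Q_A/∂P_B = ε·Q_A/P_B = 1.28 × 278/9.4 ≈ 37.86.

37.86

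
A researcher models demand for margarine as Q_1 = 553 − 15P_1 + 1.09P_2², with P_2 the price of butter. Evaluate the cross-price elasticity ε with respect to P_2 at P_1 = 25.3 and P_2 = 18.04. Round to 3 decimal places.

1.343

At P_1 = 25.3 and P_2 = 18.04: Q_1 = 528.231.
∂Q_1/∂P_2 = 2.18P_2 = 2.18(18.04) = 39.3272.
ε = (∂Q_1/∂P_2)(P_2/Q_1) = 39.3272 × (18.04/528.231) ≈ 1.343.
ε > 0: substitutes.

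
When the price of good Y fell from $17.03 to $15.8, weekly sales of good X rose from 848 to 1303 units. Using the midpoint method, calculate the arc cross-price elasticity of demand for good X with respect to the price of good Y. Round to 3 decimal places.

ΔQ_X = 1303 − 848 = 455; ΔP_Y = 15.8 − 17.03 = -1.23.
Midpoints: Q̄_X = 1075.5, P̄_Y = 16.41.
ε = (ΔQ_X/Q̄_X)/(ΔP_Y/P̄_Y) = (455/1075.5)/(-1.23/16.41) ≈ -5.646.

-5.646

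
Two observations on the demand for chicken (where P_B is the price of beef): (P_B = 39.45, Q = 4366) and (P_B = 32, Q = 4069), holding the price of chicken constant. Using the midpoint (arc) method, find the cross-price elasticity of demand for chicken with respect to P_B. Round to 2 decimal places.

0.34

ΔQ_A = 4069 − 4366 = -297; ΔP_B = 32 − 39.45 = -7.45.
Midpoints: Q̄_A = 4217.5, P̄_B = 35.73.
ε = (ΔQ_A/Q̄_A)/(ΔP_B/P̄_B) = (-297/4217.5)/(-7.45/35.73) ≈ 0.34.
ε > 0: chicken and beef are substitutes.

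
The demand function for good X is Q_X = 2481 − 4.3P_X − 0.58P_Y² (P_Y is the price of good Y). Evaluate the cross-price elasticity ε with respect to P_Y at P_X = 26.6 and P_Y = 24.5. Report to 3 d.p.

At P_X = 26.6 and P_Y = 24.5: Q_X = 2018.475.
∂Q_X/∂P_Y = -1.16P_Y = -1.16(24.5) = -28.4200.
ε = (∂Q_X/∂P_Y)(P_Y/Q_X) = -28.4200 × (24.5/2018.475) ≈ -0.345.

-0.345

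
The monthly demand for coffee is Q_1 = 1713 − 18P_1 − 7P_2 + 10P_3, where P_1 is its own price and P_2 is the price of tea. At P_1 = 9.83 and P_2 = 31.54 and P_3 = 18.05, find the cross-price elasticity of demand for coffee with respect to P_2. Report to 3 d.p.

At P_1 = 9.83 and P_2 = 31.54 and P_3 = 18.05: Q_1 = 1495.78.
∂Q_1/∂P_2 = -7.
ε = (∂Q_1/∂P_2)(P_2/Q_1) = -7 × (31.54/1495.78) ≈ -0.148.
Since ε < 0, coffee and tea are complements.

-0.148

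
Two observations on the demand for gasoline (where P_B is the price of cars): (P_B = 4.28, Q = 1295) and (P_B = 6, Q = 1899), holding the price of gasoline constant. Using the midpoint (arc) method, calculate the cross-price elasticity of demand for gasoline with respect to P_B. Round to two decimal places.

1.13

ΔQ_A = 1899 − 1295 = 604; ΔP_B = 6 − 4.28 = 1.72.
Midpoints: Q̄_A = 1597.0, P̄_B = 5.14.
ε = (ΔQ_A/Q̄_A)/(ΔP_B/P̄_B) = (604/1597.0)/(1.72/5.14) ≈ 1.13.
ε > 0: gasoline and cars are substitutes.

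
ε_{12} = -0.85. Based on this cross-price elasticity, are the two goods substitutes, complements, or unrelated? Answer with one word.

complements

ε = -0.85 < 0, so a higher price of good 2 lowers demand for good 1: complements.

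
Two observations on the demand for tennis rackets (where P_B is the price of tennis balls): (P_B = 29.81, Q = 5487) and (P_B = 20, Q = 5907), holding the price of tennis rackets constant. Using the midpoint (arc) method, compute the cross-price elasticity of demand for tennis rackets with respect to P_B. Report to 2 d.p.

ΔQ_A = 5907 − 5487 = 420; ΔP_B = 20 − 29.81 = -9.81.
Midpoints: Q̄_A = 5697.0, P̄_B = 24.91.
ε = (ΔQ_A/Q̄_A)/(ΔP_B/P̄_B) = (420/5697.0)/(-9.81/24.91) ≈ -0.19.
ε < 0: tennis rackets and tennis balls are complements.

-0.19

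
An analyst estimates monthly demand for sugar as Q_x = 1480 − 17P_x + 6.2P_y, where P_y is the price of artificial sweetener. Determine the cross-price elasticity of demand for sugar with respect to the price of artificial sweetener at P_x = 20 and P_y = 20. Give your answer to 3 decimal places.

At P_x = 20 and P_y = 20: Q_x = 1264.
∂Q_x/∂P_y = 6.2.
ε = (∂Q_x/∂P_y)(P_y/Q_x) = 6.2 × (20/1264) ≈ 0.098.
Since ε > 0, sugar and artificial sweetener are substitutes.

0.098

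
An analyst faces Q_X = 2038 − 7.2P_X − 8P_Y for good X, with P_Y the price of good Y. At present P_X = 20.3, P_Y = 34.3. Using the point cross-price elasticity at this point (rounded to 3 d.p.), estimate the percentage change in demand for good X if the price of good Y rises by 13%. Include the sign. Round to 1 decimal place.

-2.2%

At P_X = 20.3, P_Y = 34.3: Q_X = 1617.44.
∂Q_X/∂P_Y = -8.
ε = (∂Q_X/∂P_Y)(P_Y/Q_X) = -8.0000 × 34.3/1617.44 ≈ -0.170.
%ΔQ_X ≈ ε × %ΔP_Y = -0.170 × (13%) = -2.2%.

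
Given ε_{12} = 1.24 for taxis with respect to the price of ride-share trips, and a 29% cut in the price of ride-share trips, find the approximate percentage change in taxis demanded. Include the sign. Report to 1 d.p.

-36.0%

%ΔQ ≈ ε × %ΔP of ride-share trips = 1.24 × (-29%) = -36.0%.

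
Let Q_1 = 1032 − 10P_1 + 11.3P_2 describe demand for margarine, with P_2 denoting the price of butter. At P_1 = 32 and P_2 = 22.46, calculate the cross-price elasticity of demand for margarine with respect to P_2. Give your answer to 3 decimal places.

At P_1 = 32 and P_2 = 22.46: Q_1 = 965.798.
∂Q_1/∂P_2 = 11.3.
ε = (∂Q_1/∂P_2)(P_2/Q_1) = 11.3 × (22.46/965.798) ≈ 0.263.

0.263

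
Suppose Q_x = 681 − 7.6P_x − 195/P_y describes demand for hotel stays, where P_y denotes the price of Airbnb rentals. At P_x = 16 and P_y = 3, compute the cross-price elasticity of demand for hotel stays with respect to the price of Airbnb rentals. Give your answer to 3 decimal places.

0.131

At P_x = 16 and P_y = 3: Q_x = 494.4.
∂Q_x/∂P_y = 195/P_y² = 21.6667.
ε = (∂Q_x/∂P_y)(P_y/Q_x) = 21.6667 × (3/494.4) ≈ 0.131.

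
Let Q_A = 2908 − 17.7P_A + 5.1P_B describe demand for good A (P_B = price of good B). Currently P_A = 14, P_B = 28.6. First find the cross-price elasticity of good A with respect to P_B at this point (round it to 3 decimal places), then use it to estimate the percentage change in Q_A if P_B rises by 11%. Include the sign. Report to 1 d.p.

0.6%

At P_A = 14, P_B = 28.6: Q_A = 2806.06.
∂Q_A/∂P_B = 5.1.
ε = (∂Q_A/∂P_B)(P_B/Q_A) = 5.1000 × 28.6/2806.06 ≈ 0.052.
%ΔQ_A ≈ ε × %ΔP_B = 0.052 × (11%) = 0.6%.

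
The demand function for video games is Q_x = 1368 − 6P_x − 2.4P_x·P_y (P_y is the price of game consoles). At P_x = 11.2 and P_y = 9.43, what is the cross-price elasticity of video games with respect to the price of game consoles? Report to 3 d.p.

At P_x = 11.2 and P_y = 9.43: Q_x = 1047.322.
∂Q_x/∂P_y = -2.4P_x = -2.4(11.2) = -26.8800.
ε = (∂Q_x/∂P_y)(P_y/Q_x) = -26.8800 × (9.43/1047.322) ≈ -0.242.
ε < 0: complements.

-0.242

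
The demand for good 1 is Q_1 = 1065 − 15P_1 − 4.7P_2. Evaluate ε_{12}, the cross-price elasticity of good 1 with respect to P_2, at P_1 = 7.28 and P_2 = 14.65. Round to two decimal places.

-0.08

At P_1 = 7.28 and P_2 = 14.65: Q_1 = 886.945.
∂Q_1/∂P_2 = -4.7.
ε = (∂Q_1/∂P_2)(P_2/Q_1) = -4.7 × (14.65/886.945) ≈ -0.08.
Since ε < 0, good 1 and good 2 are complements.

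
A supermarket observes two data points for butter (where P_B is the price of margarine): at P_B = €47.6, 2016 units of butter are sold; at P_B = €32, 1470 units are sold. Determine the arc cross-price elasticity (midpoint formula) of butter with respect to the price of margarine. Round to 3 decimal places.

ΔQ_A = 1470 − 2016 = -546; ΔP_B = 32 − 47.6 = -15.6.
Midpoints: Q̄_A = 1743.0, P̄_B = 39.80.
ε = (ΔQ_A/Q̄_A)/(ΔP_B/P̄_B) = (-546/1743.0)/(-15.6/39.80) ≈ 0.799.

0.799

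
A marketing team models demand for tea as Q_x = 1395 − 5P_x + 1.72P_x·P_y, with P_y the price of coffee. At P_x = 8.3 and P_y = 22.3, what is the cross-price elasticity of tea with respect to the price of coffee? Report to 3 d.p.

0.190

At P_x = 8.3 and P_y = 22.3: Q_x = 1671.855.
∂Q_x/∂P_y = 1.72P_x = 1.72(8.3) = 14.2760.
ε = (∂Q_x/∂P_y)(P_y/Q_x) = 14.2760 × (22.3/1671.855) ≈ 0.190.
ε > 0: substitutes.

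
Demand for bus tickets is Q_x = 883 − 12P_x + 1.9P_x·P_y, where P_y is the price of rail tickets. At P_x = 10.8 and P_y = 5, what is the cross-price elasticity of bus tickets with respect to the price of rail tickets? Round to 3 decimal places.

0.120

At P_x = 10.8 and P_y = 5: Q_x = 856.
∂Q_x/∂P_y = 1.9P_x = 1.9(10.8) = 20.5200.
ε = (∂Q_x/∂P_y)(P_y/Q_x) = 20.5200 × (5/856) ≈ 0.120.
ε > 0: substitutes.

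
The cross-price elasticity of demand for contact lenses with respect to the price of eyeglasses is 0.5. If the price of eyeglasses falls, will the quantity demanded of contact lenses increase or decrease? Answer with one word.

ε > 0 and the price of eyeglasses falls, so the quantity of contact lenses moves in the same direction: it decreases.

decrease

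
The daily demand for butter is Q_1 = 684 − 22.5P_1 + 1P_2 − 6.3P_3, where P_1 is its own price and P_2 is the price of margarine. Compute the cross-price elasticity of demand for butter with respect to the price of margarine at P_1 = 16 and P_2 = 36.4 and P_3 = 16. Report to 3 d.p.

At P_1 = 16 and P_2 = 36.4 and P_3 = 16: Q_1 = 259.6.
∂Q_1/∂P_2 = 1.
ε = (∂Q_1/∂P_2)(P_2/Q_1) = 1 × (36.4/259.6) ≈ 0.140.

0.140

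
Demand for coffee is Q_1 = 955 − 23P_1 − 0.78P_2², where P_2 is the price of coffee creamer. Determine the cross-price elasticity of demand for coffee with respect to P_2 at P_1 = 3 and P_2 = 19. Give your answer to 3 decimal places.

-0.932

At P_1 = 3 and P_2 = 19: Q_1 = 604.42.
∂Q_1/∂P_2 = -1.56P_2 = -1.56(19) = -29.6400.
ε = (∂Q_1/∂P_2)(P_2/Q_1) = -29.6400 × (19/604.42) ≈ -0.932.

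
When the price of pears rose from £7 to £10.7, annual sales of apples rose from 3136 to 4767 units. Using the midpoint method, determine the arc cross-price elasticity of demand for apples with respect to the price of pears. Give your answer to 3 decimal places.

ΔQ_A = 4767 − 3136 = 1631; ΔP_B = 10.7 − 7 = 3.7.
Midpoints: Q̄_A = 3951.5, P̄_B = 8.85.
ε = (ΔQ_A/Q̄_A)/(ΔP_B/P̄_B) = (1631/3951.5)/(3.7/8.85) ≈ 0.987.

0.987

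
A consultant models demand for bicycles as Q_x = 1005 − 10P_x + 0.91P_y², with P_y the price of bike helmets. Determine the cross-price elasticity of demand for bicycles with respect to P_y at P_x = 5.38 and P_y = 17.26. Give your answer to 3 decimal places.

0.444

At P_x = 5.38 and P_y = 17.26: Q_x = 1222.296.
∂Q_x/∂P_y = 1.82P_y = 1.82(17.26) = 31.4132.
ε = (∂Q_x/∂P_y)(P_y/Q_x) = 31.4132 × (17.26/1222.296) ≈ 0.444.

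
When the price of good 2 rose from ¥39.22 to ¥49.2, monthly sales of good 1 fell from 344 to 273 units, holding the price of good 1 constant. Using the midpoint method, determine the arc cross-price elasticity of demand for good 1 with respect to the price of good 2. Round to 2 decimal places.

ΔQ_1 = 273 − 344 = -71; ΔP_2 = 49.2 − 39.22 = 9.98.
Midpoints: Q̄_1 = 308.5, P̄_2 = 44.21.
ε = (ΔQ_1/Q̄_1)/(ΔP_2/P̄_2) = (-71/308.5)/(9.98/44.21) ≈ -1.02.
ε < 0: good 1 and good 2 are complements.

-1.02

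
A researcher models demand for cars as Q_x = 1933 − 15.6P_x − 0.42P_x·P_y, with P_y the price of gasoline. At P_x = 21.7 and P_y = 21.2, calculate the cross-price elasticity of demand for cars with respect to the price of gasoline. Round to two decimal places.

-0.14

At P_x = 21.7 and P_y = 21.2: Q_x = 1401.263.
∂Q_x/∂P_y = -0.42P_x = -0.42(21.7) = -9.1140.
ε = (∂Q_x/∂P_y)(P_y/Q_x) = -9.1140 × (21.2/1401.263) ≈ -0.14.
ε < 0: complements.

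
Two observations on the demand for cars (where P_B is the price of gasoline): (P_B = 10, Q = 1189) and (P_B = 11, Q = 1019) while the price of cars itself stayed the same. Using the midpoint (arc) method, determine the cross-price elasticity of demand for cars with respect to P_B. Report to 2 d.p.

ΔQ_A = 1019 − 1189 = -170; ΔP_B = 11 − 10 = 1.
Midpoints: Q̄_A = 1104.0, P̄_B = 10.50.
ε = (ΔQ_A/Q̄_A)/(ΔP_B/P̄_B) = (-170/1104.0)/(1/10.50) ≈ -1.62.
ε < 0: cars and gasoline are complements.

-1.62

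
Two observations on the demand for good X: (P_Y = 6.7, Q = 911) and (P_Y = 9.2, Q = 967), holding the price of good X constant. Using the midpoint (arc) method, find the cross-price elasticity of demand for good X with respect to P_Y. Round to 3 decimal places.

ΔQ_X = 967 − 911 = 56; ΔP_Y = 9.2 − 6.7 = 2.5.
Midpoints: Q̄_X = 939.0, P̄_Y = 7.95.
ε = (ΔQ_X/Q̄_X)/(ΔP_Y/P̄_Y) = (56/939.0)/(2.5/7.95) ≈ 0.190.

0.190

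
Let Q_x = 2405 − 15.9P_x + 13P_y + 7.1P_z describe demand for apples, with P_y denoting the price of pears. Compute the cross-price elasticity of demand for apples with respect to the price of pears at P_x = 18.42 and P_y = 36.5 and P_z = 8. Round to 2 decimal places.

0.18

At P_x = 18.42 and P_y = 36.5 and P_z = 8: Q_x = 2643.422.
∂Q_x/∂P_y = 13.
ε = (∂Q_x/∂P_y)(P_y/Q_x) = 13 × (36.5/2643.422) ≈ 0.18.
Since ε > 0, apples and pears are substitutes.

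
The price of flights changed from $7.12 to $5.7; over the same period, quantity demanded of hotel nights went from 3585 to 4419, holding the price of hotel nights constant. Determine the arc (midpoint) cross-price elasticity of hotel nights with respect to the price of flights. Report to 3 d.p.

ΔQ_A = 4419 − 3585 = 834; ΔP_B = 5.7 − 7.12 = -1.42.
Midpoints: Q̄_A = 4002.0, P̄_B = 6.41.
ε = (ΔQ_A/Q̄_A)/(ΔP_B/P̄_B) = (834/4002.0)/(-1.42/6.41) ≈ -0.941.

-0.941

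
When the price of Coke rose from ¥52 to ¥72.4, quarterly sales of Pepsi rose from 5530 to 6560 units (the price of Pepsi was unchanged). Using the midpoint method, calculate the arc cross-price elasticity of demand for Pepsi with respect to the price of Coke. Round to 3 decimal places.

ΔQ_A = 6560 − 5530 = 1030; ΔP_B = 72.4 − 52 = 20.4.
Midpoints: Q̄_A = 6045.0, P̄_B = 62.20.
ε = (ΔQ_A/Q̄_A)/(ΔP_B/P̄_B) = (1030/6045.0)/(20.4/62.20) ≈ 0.520.
ε > 0: Pepsi and Coke are substitutes.

0.520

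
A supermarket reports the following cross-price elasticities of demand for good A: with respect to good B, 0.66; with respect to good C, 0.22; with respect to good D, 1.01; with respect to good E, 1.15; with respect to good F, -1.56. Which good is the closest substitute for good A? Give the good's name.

good E

Substitutes have ε > 0. Among the positive values, 1.15 (good E) is largest.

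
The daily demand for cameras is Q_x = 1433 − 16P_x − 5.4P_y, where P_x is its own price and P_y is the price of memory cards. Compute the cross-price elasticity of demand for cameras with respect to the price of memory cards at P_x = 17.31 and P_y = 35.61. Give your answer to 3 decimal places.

-0.200

At P_x = 17.31 and P_y = 35.61: Q_x = 963.746.
∂Q_x/∂P_y = -5.4.
ε = (∂Q_x/∂P_y)(P_y/Q_x) = -5.4 × (35.61/963.746) ≈ -0.200.
Since ε < 0, cameras and memory cards are complements.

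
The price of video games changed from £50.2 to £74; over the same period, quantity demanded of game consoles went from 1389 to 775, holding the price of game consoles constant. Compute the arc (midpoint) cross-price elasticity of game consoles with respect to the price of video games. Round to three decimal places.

ΔQ_A = 775 − 1389 = -614; ΔP_B = 74 − 50.2 = 23.8.
Midpoints: Q̄_A = 1082.0, P̄_B = 62.10.
ε = (ΔQ_A/Q̄_A)/(ΔP_B/P̄_B) = (-614/1082.0)/(23.8/62.10) ≈ -1.481.

-1.481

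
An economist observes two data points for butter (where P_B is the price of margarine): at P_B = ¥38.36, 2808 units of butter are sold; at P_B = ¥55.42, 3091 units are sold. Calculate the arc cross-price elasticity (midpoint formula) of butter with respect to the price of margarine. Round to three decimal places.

0.264

ΔQ_A = 3091 − 2808 = 283; ΔP_B = 55.42 − 38.36 = 17.06.
Midpoints: Q̄_A = 2949.5, P̄_B = 46.89.
ε = (ΔQ_A/Q̄_A)/(ΔP_B/P̄_B) = (283/2949.5)/(17.06/46.89) ≈ 0.264.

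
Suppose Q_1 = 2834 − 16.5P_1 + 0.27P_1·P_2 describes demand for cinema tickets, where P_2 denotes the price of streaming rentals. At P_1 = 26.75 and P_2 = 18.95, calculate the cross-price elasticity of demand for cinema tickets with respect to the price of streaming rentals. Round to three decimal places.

At P_1 = 26.75 and P_2 = 18.95: Q_1 = 2529.491.
∂Q_1/∂P_2 = 0.27P_1 = 0.27(26.75) = 7.2225.
ε = (∂Q_1/∂P_2)(P_2/Q_1) = 7.2225 × (18.95/2529.491) ≈ 0.054.
ε > 0: substitutes.

0.054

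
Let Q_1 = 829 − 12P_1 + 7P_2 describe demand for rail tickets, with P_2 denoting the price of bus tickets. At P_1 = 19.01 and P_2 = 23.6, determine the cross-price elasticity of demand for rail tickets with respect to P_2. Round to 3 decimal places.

At P_1 = 19.01 and P_2 = 23.6: Q_1 = 766.08.
∂Q_1/∂P_2 = 7.
ε = (∂Q_1/∂P_2)(P_2/Q_1) = 7 × (23.6/766.08) ≈ 0.216.

0.216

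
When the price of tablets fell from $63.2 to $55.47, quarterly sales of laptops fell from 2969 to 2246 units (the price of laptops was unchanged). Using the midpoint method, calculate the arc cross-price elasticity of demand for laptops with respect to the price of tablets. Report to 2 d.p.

ΔQ_A = 2246 − 2969 = -723; ΔP_B = 55.47 − 63.2 = -7.73.
Midpoints: Q̄_A = 2607.5, P̄_B = 59.34.
ε = (ΔQ_A/Q̄_A)/(ΔP_B/P̄_B) = (-723/2607.5)/(-7.73/59.34) ≈ 2.13.
ε > 0: laptops and tablets are substitutes.

2.13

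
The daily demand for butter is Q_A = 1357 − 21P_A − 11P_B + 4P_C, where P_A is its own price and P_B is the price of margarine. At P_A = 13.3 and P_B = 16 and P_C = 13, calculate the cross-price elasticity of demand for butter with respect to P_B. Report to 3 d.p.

-0.185

At P_A = 13.3 and P_B = 16 and P_C = 13: Q_A = 953.7.
∂Q_A/∂P_B = -11.
ε = (∂Q_A/∂P_B)(P_B/Q_A) = -11 × (16/953.7) ≈ -0.185.
Since ε < 0, butter and margarine are complements.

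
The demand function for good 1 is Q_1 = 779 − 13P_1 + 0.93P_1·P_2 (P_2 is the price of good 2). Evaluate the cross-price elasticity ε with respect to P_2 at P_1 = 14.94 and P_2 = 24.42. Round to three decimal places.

0.367

At P_1 = 14.94 and P_2 = 24.42: Q_1 = 924.076.
∂Q_1/∂P_2 = 0.93P_1 = 0.93(14.94) = 13.8942.
ε = (∂Q_1/∂P_2)(P_2/Q_1) = 13.8942 × (24.42/924.076) ≈ 0.367.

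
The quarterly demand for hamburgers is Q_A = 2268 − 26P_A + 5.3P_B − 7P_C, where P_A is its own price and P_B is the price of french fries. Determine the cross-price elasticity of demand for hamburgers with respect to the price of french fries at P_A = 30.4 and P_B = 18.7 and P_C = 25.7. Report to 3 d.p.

0.071

At P_A = 30.4 and P_B = 18.7 and P_C = 25.7: Q_A = 1396.81.
∂Q_A/∂P_B = 5.3.
ε = (∂Q_A/∂P_B)(P_B/Q_A) = 5.3 × (18.7/1396.81) ≈ 0.071.
Since ε > 0, hamburgers and french fries are substitutes.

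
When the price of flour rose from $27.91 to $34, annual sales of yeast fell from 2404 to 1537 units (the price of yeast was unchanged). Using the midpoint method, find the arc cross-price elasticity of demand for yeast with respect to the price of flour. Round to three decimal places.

-2.236

ΔQ_A = 1537 − 2404 = -867; ΔP_B = 34 − 27.91 = 6.09.
Midpoints: Q̄_A = 1970.5, P̄_B = 30.95.
ε = (ΔQ_A/Q̄_A)/(ΔP_B/P̄_B) = (-867/1970.5)/(6.09/30.95) ≈ -2.236.
ε < 0: yeast and flour are complements.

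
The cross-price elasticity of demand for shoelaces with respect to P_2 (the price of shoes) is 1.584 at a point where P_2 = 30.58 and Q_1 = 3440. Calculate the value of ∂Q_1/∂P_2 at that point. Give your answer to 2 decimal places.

ε = (∂Q_1/∂P_2)·(P_2/Q_1) ⇒ ∂Q_1/∂P_2 = ε·Q_1/P_2 = 1.584 × 3440/30.58 ≈ 178.19.

178.19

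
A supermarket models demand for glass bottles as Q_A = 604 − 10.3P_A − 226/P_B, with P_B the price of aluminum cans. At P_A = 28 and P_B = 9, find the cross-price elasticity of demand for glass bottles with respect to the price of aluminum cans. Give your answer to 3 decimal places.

0.086

At P_A = 28 and P_B = 9: Q_A = 290.489.
∂Q_A/∂P_B = 226/P_B² = 2.7901.
ε = (∂Q_A/∂P_B)(P_B/Q_A) = 2.7901 × (9/290.489) ≈ 0.086.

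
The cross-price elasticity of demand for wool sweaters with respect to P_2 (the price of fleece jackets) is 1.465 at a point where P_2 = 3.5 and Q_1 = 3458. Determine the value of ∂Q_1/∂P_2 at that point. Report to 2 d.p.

1447.42

ε = (∂Q_1/∂P_2)·(P_2/Q_1) ⇒ ∂Q_1/∂P_2 = ε·Q_1/P_2 = 1.465 × 3458/3.5 ≈ 1447.42.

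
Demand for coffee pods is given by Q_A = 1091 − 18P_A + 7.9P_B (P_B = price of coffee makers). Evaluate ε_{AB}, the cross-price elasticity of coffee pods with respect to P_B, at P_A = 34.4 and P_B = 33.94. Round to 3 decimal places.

At P_A = 34.4 and P_B = 33.94: Q_A = 739.926.
∂Q_A/∂P_B = 7.9.
ε = (∂Q_A/∂P_B)(P_B/Q_A) = 7.9 × (33.94/739.926) ≈ 0.362.

0.362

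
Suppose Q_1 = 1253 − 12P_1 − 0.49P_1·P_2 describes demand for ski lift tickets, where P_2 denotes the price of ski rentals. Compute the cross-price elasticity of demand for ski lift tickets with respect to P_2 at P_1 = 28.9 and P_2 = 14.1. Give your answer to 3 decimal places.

At P_1 = 28.9 and P_2 = 14.1: Q_1 = 706.530.
∂Q_1/∂P_2 = -0.49P_1 = -0.49(28.9) = -14.1610.
ε = (∂Q_1/∂P_2)(P_2/Q_1) = -14.1610 × (14.1/706.530) ≈ -0.283.

-0.283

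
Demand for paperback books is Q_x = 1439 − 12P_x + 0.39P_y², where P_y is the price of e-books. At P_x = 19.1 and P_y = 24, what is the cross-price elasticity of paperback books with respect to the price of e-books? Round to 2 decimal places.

At P_x = 19.1 and P_y = 24: Q_x = 1434.44.
∂Q_x/∂P_y = 0.78P_y = 0.78(24) = 18.7200.
ε = (∂Q_x/∂P_y)(P_y/Q_x) = 18.7200 × (24/1434.44) ≈ 0.31.

0.31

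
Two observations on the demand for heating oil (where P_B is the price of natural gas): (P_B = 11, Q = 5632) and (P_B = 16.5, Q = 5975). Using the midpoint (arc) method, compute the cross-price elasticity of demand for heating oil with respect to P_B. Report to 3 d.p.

ΔQ_A = 5975 − 5632 = 343; ΔP_B = 16.5 − 11 = 5.5.
Midpoints: Q̄_A = 5803.5, P̄_B = 13.75.
ε = (ΔQ_A/Q̄_A)/(ΔP_B/P̄_B) = (343/5803.5)/(5.5/13.75) ≈ 0.148.
ε > 0: heating oil and natural gas are substitutes.

0.148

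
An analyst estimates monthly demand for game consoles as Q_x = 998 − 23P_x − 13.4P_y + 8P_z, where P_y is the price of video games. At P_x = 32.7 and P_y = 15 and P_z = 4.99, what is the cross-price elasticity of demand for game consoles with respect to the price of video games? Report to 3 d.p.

-2.370

At P_x = 32.7 and P_y = 15 and P_z = 4.99: Q_x = 84.82.
∂Q_x/∂P_y = -13.4.
ε = (∂Q_x/∂P_y)(P_y/Q_x) = -13.4 × (15/84.82) ≈ -2.370.
Since ε < 0, game consoles and video games are complements.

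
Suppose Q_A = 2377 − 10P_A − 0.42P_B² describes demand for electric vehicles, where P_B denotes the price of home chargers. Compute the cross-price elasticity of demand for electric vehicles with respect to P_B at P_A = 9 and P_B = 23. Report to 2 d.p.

-0.22

At P_A = 9 and P_B = 23: Q_A = 2064.82.
∂Q_A/∂P_B = -0.84P_B = -0.84(23) = -19.3200.
ε = (∂Q_A/∂P_B)(P_B/Q_A) = -19.3200 × (23/2064.82) ≈ -0.22.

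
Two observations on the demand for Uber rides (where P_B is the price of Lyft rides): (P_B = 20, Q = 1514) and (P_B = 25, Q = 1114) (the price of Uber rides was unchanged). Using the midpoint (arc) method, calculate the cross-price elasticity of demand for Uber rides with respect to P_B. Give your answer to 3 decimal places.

-1.370

ΔQ_A = 1114 − 1514 = -400; ΔP_B = 25 − 20 = 5.
Midpoints: Q̄_A = 1314.0, P̄_B = 22.50.
ε = (ΔQ_A/Q̄_A)/(ΔP_B/P̄_B) = (-400/1314.0)/(5/22.50) ≈ -1.370.
ε < 0: Uber rides and Lyft rides are complements.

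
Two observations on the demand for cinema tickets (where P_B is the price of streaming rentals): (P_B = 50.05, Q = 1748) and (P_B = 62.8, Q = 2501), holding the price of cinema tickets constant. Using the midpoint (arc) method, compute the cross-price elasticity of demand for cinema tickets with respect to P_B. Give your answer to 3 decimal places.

1.569

ΔQ_A = 2501 − 1748 = 753; ΔP_B = 62.8 − 50.05 = 12.75.
Midpoints: Q̄_A = 2124.5, P̄_B = 56.42.
ε = (ΔQ_A/Q̄_A)/(ΔP_B/P̄_B) = (753/2124.5)/(12.75/56.42) ≈ 1.569.
ε > 0: cinema tickets and streaming rentals are substitutes.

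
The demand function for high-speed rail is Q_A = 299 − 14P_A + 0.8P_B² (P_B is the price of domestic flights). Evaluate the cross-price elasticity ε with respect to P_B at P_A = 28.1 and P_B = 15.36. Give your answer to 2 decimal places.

4.00

At P_A = 28.1 and P_B = 15.36: Q_A = 94.344.
∂Q_A/∂P_B = 1.6P_B = 1.6(15.36) = 24.5760.
ε = (∂Q_A/∂P_B)(P_B/Q_A) = 24.5760 × (15.36/94.344) ≈ 4.00.
ε > 0: substitutes.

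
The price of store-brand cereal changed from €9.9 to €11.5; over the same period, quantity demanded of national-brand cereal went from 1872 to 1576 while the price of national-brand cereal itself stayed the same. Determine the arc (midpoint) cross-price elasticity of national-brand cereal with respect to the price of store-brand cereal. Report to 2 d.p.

-1.15

ΔQ_A = 1576 − 1872 = -296; ΔP_B = 11.5 − 9.9 = 1.6.
Midpoints: Q̄_A = 1724.0, P̄_B = 10.70.
ε = (ΔQ_A/Q̄_A)/(ΔP_B/P̄_B) = (-296/1724.0)/(1.6/10.70) ≈ -1.15.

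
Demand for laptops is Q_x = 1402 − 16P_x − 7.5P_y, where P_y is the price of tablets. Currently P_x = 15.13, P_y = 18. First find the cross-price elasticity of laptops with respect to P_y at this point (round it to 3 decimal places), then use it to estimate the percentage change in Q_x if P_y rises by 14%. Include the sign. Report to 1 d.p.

-1.8%

At P_x = 15.13, P_y = 18: Q_x = 1024.92.
∂Q_x/∂P_y = -7.5.
ε = (∂Q_x/∂P_y)(P_y/Q_x) = -7.5000 × 18/1024.92 ≈ -0.132.
%ΔQ_x ≈ ε × %ΔP_y = -0.132 × (14%) = -1.8%.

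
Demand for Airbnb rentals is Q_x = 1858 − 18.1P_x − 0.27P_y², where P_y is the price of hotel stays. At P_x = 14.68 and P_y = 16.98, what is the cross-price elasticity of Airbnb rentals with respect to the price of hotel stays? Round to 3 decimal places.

-0.103

At P_x = 14.68 and P_y = 16.98: Q_x = 1514.445.
∂Q_x/∂P_y = -0.54P_y = -0.54(16.98) = -9.1692.
ε = (∂Q_x/∂P_y)(P_y/Q_x) = -9.1692 × (16.98/1514.445) ≈ -0.103.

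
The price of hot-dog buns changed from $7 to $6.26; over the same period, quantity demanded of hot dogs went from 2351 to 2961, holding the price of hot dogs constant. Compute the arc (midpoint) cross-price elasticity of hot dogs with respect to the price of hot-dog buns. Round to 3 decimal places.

-2.058

ΔQ_A = 2961 − 2351 = 610; ΔP_B = 6.26 − 7 = -0.74.
Midpoints: Q̄_A = 2656.0, P̄_B = 6.63.
ε = (ΔQ_A/Q̄_A)/(ΔP_B/P̄_B) = (610/2656.0)/(-0.74/6.63) ≈ -2.058.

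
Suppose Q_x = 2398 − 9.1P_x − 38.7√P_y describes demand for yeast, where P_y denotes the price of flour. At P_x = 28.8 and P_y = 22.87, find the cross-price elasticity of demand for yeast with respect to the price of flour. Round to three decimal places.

-0.047

At P_x = 28.8 and P_y = 22.87: Q_x = 1950.847.
∂Q_x/∂P_y = -38.7/(2√P_y) = -38.7/(2√22.87) = -4.0462.
ε = (∂Q_x/∂P_y)(P_y/Q_x) = -4.0462 × (22.87/1950.847) ≈ -0.047.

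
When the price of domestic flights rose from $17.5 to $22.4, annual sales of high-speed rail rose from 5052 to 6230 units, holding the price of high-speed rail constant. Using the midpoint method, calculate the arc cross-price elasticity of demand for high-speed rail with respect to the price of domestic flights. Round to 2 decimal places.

0.85

ΔQ_A = 6230 − 5052 = 1178; ΔP_B = 22.4 − 17.5 = 4.9.
Midpoints: Q̄_A = 5641.0, P̄_B = 19.95.
ε = (ΔQ_A/Q̄_A)/(ΔP_B/P̄_B) = (1178/5641.0)/(4.9/19.95) ≈ 0.85.
ε > 0: high-speed rail and domestic flights are substitutes.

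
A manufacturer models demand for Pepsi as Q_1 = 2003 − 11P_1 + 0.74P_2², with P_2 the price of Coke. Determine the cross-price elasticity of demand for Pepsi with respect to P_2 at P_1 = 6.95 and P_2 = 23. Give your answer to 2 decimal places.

0.34

At P_1 = 6.95 and P_2 = 23: Q_1 = 2318.01.
∂Q_1/∂P_2 = 1.48P_2 = 1.48(23) = 34.0400.
ε = (∂Q_1/∂P_2)(P_2/Q_1) = 34.0400 × (23/2318.01) ≈ 0.34.
ε > 0: substitutes.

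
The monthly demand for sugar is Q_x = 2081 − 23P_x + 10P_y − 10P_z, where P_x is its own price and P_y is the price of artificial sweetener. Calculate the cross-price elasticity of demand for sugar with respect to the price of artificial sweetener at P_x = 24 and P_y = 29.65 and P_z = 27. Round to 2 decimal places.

0.19

At P_x = 24 and P_y = 29.65 and P_z = 27: Q_x = 1555.5.
∂Q_x/∂P_y = 10.
ε = (∂Q_x/∂P_y)(P_y/Q_x) = 10 × (29.65/1555.5) ≈ 0.19.
Since ε > 0, sugar and artificial sweetener are substitutes.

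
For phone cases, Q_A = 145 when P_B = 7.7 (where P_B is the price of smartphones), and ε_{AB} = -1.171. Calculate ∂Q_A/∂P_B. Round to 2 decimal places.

-22.05

ε = (∂Q_A/∂P_B)·(P_B/Q_A) ⇒ ∂Q_A/∂P_B = ε·Q_A/P_B = -1.171 × 145/7.7 ≈ -22.05.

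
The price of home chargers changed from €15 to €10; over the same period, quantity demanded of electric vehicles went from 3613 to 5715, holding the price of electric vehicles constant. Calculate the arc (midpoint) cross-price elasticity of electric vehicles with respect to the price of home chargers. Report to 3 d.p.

ΔQ_A = 5715 − 3613 = 2102; ΔP_B = 10 − 15 = -5.
Midpoints: Q̄_A = 4664.0, P̄_B = 12.50.
ε = (ΔQ_A/Q̄_A)/(ΔP_B/P̄_B) = (2102/4664.0)/(-5/12.50) ≈ -1.127.

-1.127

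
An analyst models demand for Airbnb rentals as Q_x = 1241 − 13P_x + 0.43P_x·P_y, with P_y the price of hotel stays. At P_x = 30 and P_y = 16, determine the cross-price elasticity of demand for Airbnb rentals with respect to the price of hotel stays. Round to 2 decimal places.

0.20

At P_x = 30 and P_y = 16: Q_x = 1057.4.
∂Q_x/∂P_y = 0.43P_x = 0.43(30) = 12.9000.
ε = (∂Q_x/∂P_y)(P_y/Q_x) = 12.9000 × (16/1057.4) ≈ 0.20.
ε > 0: substitutes.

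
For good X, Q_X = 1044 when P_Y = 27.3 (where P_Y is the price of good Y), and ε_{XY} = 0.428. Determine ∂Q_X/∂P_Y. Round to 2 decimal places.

16.37

ε = (∂Q_X/∂P_Y)·(P_Y/Q_X) ⇒ ∂Q_X/∂P_Y = ε·Q_X/P_Y = 0.428 × 1044/27.3 ≈ 16.37.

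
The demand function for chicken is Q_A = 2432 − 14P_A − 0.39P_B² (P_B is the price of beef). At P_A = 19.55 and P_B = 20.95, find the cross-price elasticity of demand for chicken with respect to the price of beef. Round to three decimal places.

At P_A = 19.55 and P_B = 20.95: Q_A = 1987.128.
∂Q_A/∂P_B = -0.78P_B = -0.78(20.95) = -16.3410.
ε = (∂Q_A/∂P_B)(P_B/Q_A) = -16.3410 × (20.95/1987.128) ≈ -0.172.

-0.172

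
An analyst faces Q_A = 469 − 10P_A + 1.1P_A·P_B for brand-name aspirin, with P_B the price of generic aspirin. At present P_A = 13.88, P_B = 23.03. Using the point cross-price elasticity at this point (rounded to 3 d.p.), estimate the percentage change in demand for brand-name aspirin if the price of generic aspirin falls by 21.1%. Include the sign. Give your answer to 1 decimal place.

-10.9%

At P_A = 13.88, P_B = 23.03: Q_A = 681.822.
∂Q_A/∂P_B = 1.1P_A = 15.2680.
ε = (∂Q_A/∂P_B)(P_B/Q_A) = 15.2680 × 23.03/681.822 ≈ 0.516.
%ΔQ_A ≈ ε × %ΔP_B = 0.516 × (-21.1%) = -10.9%.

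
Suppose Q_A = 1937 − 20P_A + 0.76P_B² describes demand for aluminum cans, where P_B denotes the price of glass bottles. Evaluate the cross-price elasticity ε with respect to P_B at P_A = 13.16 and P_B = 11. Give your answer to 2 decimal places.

At P_A = 13.16 and P_B = 11: Q_A = 1765.76.
∂Q_A/∂P_B = 1.52P_B = 1.52(11) = 16.7200.
ε = (∂Q_A/∂P_B)(P_B/Q_A) = 16.7200 × (11/1765.76) ≈ 0.10.
ε > 0: substitutes.

0.10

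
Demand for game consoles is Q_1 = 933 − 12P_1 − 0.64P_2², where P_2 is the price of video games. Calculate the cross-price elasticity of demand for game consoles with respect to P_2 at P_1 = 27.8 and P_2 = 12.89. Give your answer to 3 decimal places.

At P_1 = 27.8 and P_2 = 12.89: Q_1 = 493.063.
∂Q_1/∂P_2 = -1.28P_2 = -1.28(12.89) = -16.4992.
ε = (∂Q_1/∂P_2)(P_2/Q_1) = -16.4992 × (12.89/493.063) ≈ -0.431.
ε < 0: complements.

-0.431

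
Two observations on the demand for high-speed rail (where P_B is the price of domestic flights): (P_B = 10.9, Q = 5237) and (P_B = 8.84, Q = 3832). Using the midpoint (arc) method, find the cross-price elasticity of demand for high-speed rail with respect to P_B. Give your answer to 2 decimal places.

ΔQ_A = 3832 − 5237 = -1405; ΔP_B = 8.84 − 10.9 = -2.06.
Midpoints: Q̄_A = 4534.5, P̄_B = 9.87.
ε = (ΔQ_A/Q̄_A)/(ΔP_B/P̄_B) = (-1405/4534.5)/(-2.06/9.87) ≈ 1.48.
ε > 0: high-speed rail and domestic flights are substitutes.

1.48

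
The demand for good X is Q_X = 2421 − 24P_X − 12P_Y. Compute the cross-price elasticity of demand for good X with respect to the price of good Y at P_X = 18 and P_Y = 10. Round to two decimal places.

At P_X = 18 and P_Y = 10: Q_X = 1869.
∂Q_X/∂P_Y = -12.
ε = (∂Q_X/∂P_Y)(P_Y/Q_X) = -12 × (10/1869) ≈ -0.06.

-0.06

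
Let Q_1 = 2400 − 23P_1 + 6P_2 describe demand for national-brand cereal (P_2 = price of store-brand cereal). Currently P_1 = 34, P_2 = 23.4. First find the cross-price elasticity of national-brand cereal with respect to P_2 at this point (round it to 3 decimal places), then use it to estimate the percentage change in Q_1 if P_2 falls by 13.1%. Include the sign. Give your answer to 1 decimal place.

At P_1 = 34, P_2 = 23.4: Q_1 = 1758.4.
∂Q_1/∂P_2 = 6.
ε = (∂Q_1/∂P_2)(P_2/Q_1) = 6.0000 × 23.4/1758.4 ≈ 0.080.
%ΔQ_1 ≈ ε × %ΔP_2 = 0.080 × (-13.1%) = -1.0%.

-1.0%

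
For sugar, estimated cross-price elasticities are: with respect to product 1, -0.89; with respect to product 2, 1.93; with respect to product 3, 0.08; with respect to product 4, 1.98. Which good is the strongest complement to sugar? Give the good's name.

product 1

Complements have ε < 0. The most negative value is -0.89 (product 1).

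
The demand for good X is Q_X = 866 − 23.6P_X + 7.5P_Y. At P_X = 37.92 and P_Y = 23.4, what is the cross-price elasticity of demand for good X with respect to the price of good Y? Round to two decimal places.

At P_X = 37.92 and P_Y = 23.4: Q_X = 146.588.
∂Q_X/∂P_Y = 7.5.
ε = (∂Q_X/∂P_Y)(P_Y/Q_X) = 7.5 × (23.4/146.588) ≈ 1.20.
Since ε > 0, good X and good Y are substitutes.

1.20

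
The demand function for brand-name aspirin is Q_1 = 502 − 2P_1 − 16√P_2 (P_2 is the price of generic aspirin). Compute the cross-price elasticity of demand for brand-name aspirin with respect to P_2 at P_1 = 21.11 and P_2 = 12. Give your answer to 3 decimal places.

At P_1 = 21.11 and P_2 = 12: Q_1 = 404.354.
∂Q_1/∂P_2 = -16/(2√P_2) = -16/(2√12) = -2.3094.
ε = (∂Q_1/∂P_2)(P_2/Q_1) = -2.3094 × (12/404.354) ≈ -0.069.

-0.069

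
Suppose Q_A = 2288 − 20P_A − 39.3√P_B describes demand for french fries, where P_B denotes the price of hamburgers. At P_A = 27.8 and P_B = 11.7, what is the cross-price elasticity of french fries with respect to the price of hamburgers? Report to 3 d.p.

At P_A = 27.8 and P_B = 11.7: Q_A = 1597.573.
∂Q_A/∂P_B = -39.3/(2√P_B) = -39.3/(2√11.7) = -5.7447.
ε = (∂Q_A/∂P_B)(P_B/Q_A) = -5.7447 × (11.7/1597.573) ≈ -0.042.

-0.042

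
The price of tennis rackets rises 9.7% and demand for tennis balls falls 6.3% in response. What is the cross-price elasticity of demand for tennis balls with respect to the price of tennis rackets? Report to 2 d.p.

-0.65

ε = (%ΔQ of tennis balls) / (%ΔP of tennis rackets) = (-6.3%) / (9.7%) ≈ -0.65.
Negative cross-price elasticity: complements.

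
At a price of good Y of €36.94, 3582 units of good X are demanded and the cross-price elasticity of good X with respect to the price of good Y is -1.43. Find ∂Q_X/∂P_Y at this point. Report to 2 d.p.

ε = (∂Q_X/∂P_Y)·(P_Y/Q_X) ⇒ ∂Q_X/∂P_Y = ε·Q_X/P_Y = -1.43 × 3582/36.94 ≈ -138.66.

-138.66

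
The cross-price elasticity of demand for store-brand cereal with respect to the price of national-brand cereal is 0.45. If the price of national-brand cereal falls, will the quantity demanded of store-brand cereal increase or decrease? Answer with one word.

decrease

ε > 0 and the price of national-brand cereal falls, so the quantity of store-brand cereal moves in the same direction: it decreases.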